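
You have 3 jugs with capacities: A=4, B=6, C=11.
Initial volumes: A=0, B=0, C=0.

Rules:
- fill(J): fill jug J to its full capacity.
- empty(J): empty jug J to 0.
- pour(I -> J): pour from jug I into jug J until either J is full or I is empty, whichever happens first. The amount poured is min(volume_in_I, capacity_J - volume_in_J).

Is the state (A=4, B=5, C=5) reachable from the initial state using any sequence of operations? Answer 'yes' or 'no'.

BFS from (A=0, B=0, C=0):
  1. fill(A) -> (A=4 B=0 C=0)
  2. fill(B) -> (A=4 B=6 C=0)
  3. pour(A -> C) -> (A=0 B=6 C=4)
  4. fill(A) -> (A=4 B=6 C=4)
  5. pour(B -> C) -> (A=4 B=0 C=10)
  6. pour(A -> C) -> (A=3 B=0 C=11)
  7. pour(C -> B) -> (A=3 B=6 C=5)
  8. pour(B -> A) -> (A=4 B=5 C=5)
Target reached → yes.

Answer: yes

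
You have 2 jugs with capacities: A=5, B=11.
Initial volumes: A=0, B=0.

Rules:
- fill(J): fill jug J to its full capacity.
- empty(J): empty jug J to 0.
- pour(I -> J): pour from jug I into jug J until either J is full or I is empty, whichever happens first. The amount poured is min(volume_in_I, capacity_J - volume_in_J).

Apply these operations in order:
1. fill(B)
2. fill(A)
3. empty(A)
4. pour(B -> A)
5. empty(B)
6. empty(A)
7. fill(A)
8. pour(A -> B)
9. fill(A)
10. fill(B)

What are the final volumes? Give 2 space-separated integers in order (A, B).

Step 1: fill(B) -> (A=0 B=11)
Step 2: fill(A) -> (A=5 B=11)
Step 3: empty(A) -> (A=0 B=11)
Step 4: pour(B -> A) -> (A=5 B=6)
Step 5: empty(B) -> (A=5 B=0)
Step 6: empty(A) -> (A=0 B=0)
Step 7: fill(A) -> (A=5 B=0)
Step 8: pour(A -> B) -> (A=0 B=5)
Step 9: fill(A) -> (A=5 B=5)
Step 10: fill(B) -> (A=5 B=11)

Answer: 5 11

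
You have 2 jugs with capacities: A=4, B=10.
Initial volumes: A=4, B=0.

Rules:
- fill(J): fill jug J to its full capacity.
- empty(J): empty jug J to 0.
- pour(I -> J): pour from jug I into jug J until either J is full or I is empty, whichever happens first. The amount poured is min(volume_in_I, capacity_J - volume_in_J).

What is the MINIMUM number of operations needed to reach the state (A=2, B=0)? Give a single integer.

BFS from (A=4, B=0). One shortest path:
  1. pour(A -> B) -> (A=0 B=4)
  2. fill(A) -> (A=4 B=4)
  3. pour(A -> B) -> (A=0 B=8)
  4. fill(A) -> (A=4 B=8)
  5. pour(A -> B) -> (A=2 B=10)
  6. empty(B) -> (A=2 B=0)
Reached target in 6 moves.

Answer: 6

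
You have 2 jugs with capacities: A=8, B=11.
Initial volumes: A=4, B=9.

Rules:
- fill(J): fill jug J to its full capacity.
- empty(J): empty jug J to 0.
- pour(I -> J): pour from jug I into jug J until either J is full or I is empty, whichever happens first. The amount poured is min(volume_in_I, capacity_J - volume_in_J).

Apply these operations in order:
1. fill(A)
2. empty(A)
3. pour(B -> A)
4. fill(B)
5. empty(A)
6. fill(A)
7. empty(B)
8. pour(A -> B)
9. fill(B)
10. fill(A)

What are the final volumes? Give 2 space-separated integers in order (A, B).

Step 1: fill(A) -> (A=8 B=9)
Step 2: empty(A) -> (A=0 B=9)
Step 3: pour(B -> A) -> (A=8 B=1)
Step 4: fill(B) -> (A=8 B=11)
Step 5: empty(A) -> (A=0 B=11)
Step 6: fill(A) -> (A=8 B=11)
Step 7: empty(B) -> (A=8 B=0)
Step 8: pour(A -> B) -> (A=0 B=8)
Step 9: fill(B) -> (A=0 B=11)
Step 10: fill(A) -> (A=8 B=11)

Answer: 8 11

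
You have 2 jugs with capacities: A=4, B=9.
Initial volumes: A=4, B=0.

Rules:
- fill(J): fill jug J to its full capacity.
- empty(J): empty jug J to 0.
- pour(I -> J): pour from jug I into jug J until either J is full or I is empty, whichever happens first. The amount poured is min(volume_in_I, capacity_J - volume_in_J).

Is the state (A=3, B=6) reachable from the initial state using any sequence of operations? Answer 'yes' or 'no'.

BFS explored all 26 reachable states.
Reachable set includes: (0,0), (0,1), (0,2), (0,3), (0,4), (0,5), (0,6), (0,7), (0,8), (0,9), (1,0), (1,9) ...
Target (A=3, B=6) not in reachable set → no.

Answer: no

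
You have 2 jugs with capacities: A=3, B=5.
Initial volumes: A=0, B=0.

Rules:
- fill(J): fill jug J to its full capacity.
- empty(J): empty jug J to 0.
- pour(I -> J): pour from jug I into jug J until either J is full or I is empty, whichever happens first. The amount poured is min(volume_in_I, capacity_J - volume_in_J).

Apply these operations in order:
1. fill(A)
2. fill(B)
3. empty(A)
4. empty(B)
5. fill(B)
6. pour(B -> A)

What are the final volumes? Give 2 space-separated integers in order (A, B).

Answer: 3 2

Derivation:
Step 1: fill(A) -> (A=3 B=0)
Step 2: fill(B) -> (A=3 B=5)
Step 3: empty(A) -> (A=0 B=5)
Step 4: empty(B) -> (A=0 B=0)
Step 5: fill(B) -> (A=0 B=5)
Step 6: pour(B -> A) -> (A=3 B=2)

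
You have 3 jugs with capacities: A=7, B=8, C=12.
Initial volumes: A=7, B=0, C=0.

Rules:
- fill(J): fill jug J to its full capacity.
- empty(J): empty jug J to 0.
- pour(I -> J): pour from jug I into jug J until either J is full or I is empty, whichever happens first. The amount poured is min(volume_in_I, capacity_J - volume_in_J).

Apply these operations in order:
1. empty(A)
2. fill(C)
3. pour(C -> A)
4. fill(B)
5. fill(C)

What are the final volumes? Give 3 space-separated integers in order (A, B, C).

Answer: 7 8 12

Derivation:
Step 1: empty(A) -> (A=0 B=0 C=0)
Step 2: fill(C) -> (A=0 B=0 C=12)
Step 3: pour(C -> A) -> (A=7 B=0 C=5)
Step 4: fill(B) -> (A=7 B=8 C=5)
Step 5: fill(C) -> (A=7 B=8 C=12)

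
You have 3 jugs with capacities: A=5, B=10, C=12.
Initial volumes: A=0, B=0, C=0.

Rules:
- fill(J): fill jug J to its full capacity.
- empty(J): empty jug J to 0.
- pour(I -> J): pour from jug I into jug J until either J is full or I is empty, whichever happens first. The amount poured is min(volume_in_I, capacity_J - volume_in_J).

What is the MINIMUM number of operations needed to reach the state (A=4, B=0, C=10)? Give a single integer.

Answer: 8

Derivation:
BFS from (A=0, B=0, C=0). One shortest path:
  1. fill(C) -> (A=0 B=0 C=12)
  2. pour(C -> B) -> (A=0 B=10 C=2)
  3. empty(B) -> (A=0 B=0 C=2)
  4. pour(C -> A) -> (A=2 B=0 C=0)
  5. fill(C) -> (A=2 B=0 C=12)
  6. pour(C -> B) -> (A=2 B=10 C=2)
  7. pour(C -> A) -> (A=4 B=10 C=0)
  8. pour(B -> C) -> (A=4 B=0 C=10)
Reached target in 8 moves.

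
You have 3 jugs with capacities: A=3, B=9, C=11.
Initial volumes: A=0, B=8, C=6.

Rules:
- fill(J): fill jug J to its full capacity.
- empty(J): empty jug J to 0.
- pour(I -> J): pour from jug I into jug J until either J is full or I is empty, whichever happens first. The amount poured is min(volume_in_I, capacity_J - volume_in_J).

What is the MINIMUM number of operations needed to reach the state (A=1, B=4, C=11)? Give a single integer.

BFS from (A=0, B=8, C=6). One shortest path:
  1. pour(B -> A) -> (A=3 B=5 C=6)
  2. pour(A -> C) -> (A=0 B=5 C=9)
  3. pour(B -> A) -> (A=3 B=2 C=9)
  4. pour(A -> C) -> (A=1 B=2 C=11)
  5. pour(C -> B) -> (A=1 B=9 C=4)
  6. empty(B) -> (A=1 B=0 C=4)
  7. pour(C -> B) -> (A=1 B=4 C=0)
  8. fill(C) -> (A=1 B=4 C=11)
Reached target in 8 moves.

Answer: 8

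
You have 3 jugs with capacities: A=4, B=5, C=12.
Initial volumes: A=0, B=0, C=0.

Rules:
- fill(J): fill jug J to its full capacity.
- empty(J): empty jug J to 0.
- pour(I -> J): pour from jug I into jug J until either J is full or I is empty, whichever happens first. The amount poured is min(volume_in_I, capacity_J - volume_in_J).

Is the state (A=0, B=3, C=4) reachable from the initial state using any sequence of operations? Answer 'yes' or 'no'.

Answer: yes

Derivation:
BFS from (A=0, B=0, C=0):
  1. fill(C) -> (A=0 B=0 C=12)
  2. pour(C -> A) -> (A=4 B=0 C=8)
  3. pour(C -> B) -> (A=4 B=5 C=3)
  4. empty(B) -> (A=4 B=0 C=3)
  5. pour(C -> B) -> (A=4 B=3 C=0)
  6. pour(A -> C) -> (A=0 B=3 C=4)
Target reached → yes.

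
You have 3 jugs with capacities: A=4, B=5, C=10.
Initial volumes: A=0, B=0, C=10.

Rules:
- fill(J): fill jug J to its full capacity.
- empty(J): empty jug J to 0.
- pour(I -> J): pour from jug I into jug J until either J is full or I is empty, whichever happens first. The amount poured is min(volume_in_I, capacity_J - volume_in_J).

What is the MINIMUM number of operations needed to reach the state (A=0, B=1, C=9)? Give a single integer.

Answer: 3

Derivation:
BFS from (A=0, B=0, C=10). One shortest path:
  1. pour(C -> B) -> (A=0 B=5 C=5)
  2. pour(B -> A) -> (A=4 B=1 C=5)
  3. pour(A -> C) -> (A=0 B=1 C=9)
Reached target in 3 moves.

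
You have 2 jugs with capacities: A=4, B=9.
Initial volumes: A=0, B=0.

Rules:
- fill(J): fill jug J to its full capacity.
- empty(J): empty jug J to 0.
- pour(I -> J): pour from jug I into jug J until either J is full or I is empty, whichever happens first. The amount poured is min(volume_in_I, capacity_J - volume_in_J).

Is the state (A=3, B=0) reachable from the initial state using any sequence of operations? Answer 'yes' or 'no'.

Answer: yes

Derivation:
BFS from (A=0, B=0):
  1. fill(A) -> (A=4 B=0)
  2. pour(A -> B) -> (A=0 B=4)
  3. fill(A) -> (A=4 B=4)
  4. pour(A -> B) -> (A=0 B=8)
  5. fill(A) -> (A=4 B=8)
  6. pour(A -> B) -> (A=3 B=9)
  7. empty(B) -> (A=3 B=0)
Target reached → yes.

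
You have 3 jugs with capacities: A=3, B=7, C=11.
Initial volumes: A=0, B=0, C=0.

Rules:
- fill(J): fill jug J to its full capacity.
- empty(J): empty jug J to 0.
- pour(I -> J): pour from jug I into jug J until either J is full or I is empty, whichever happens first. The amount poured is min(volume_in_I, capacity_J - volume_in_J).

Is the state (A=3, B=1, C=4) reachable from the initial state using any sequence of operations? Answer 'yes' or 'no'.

BFS from (A=0, B=0, C=0):
  1. fill(C) -> (A=0 B=0 C=11)
  2. pour(C -> B) -> (A=0 B=7 C=4)
  3. pour(B -> A) -> (A=3 B=4 C=4)
  4. empty(A) -> (A=0 B=4 C=4)
  5. pour(B -> A) -> (A=3 B=1 C=4)
Target reached → yes.

Answer: yes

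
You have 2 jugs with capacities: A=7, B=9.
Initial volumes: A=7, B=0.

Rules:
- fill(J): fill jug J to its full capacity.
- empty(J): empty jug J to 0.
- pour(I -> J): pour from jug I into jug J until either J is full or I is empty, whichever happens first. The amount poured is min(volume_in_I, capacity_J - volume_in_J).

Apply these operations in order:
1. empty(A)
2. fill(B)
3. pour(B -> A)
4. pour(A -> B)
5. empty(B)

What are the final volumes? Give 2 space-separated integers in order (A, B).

Answer: 0 0

Derivation:
Step 1: empty(A) -> (A=0 B=0)
Step 2: fill(B) -> (A=0 B=9)
Step 3: pour(B -> A) -> (A=7 B=2)
Step 4: pour(A -> B) -> (A=0 B=9)
Step 5: empty(B) -> (A=0 B=0)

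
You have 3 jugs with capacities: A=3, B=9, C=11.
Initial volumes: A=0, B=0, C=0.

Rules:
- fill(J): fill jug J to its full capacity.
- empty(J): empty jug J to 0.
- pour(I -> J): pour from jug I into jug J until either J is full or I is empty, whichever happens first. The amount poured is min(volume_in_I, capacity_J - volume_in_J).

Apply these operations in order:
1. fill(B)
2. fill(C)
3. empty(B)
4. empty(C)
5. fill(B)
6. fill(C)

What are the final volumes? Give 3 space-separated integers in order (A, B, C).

Answer: 0 9 11

Derivation:
Step 1: fill(B) -> (A=0 B=9 C=0)
Step 2: fill(C) -> (A=0 B=9 C=11)
Step 3: empty(B) -> (A=0 B=0 C=11)
Step 4: empty(C) -> (A=0 B=0 C=0)
Step 5: fill(B) -> (A=0 B=9 C=0)
Step 6: fill(C) -> (A=0 B=9 C=11)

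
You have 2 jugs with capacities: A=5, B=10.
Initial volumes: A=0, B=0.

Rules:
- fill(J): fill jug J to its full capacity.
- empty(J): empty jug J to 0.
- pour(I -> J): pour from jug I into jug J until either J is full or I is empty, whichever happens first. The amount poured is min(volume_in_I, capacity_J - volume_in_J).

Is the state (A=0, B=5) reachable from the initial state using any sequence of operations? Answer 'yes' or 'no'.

Answer: yes

Derivation:
BFS from (A=0, B=0):
  1. fill(A) -> (A=5 B=0)
  2. pour(A -> B) -> (A=0 B=5)
Target reached → yes.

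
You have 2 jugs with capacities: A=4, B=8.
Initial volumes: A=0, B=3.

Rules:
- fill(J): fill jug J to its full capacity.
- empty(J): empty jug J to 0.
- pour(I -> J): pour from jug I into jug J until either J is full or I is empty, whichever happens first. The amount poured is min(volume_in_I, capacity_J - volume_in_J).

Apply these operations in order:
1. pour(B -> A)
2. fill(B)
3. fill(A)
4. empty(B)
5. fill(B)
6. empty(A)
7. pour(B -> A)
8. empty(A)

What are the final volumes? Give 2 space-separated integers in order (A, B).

Step 1: pour(B -> A) -> (A=3 B=0)
Step 2: fill(B) -> (A=3 B=8)
Step 3: fill(A) -> (A=4 B=8)
Step 4: empty(B) -> (A=4 B=0)
Step 5: fill(B) -> (A=4 B=8)
Step 6: empty(A) -> (A=0 B=8)
Step 7: pour(B -> A) -> (A=4 B=4)
Step 8: empty(A) -> (A=0 B=4)

Answer: 0 4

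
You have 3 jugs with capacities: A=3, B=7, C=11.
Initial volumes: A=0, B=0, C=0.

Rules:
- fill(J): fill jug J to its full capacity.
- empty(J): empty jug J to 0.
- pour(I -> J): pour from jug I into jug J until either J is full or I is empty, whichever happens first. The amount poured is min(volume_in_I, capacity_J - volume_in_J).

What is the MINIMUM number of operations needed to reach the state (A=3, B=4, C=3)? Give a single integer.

Answer: 4

Derivation:
BFS from (A=0, B=0, C=0). One shortest path:
  1. fill(A) -> (A=3 B=0 C=0)
  2. fill(B) -> (A=3 B=7 C=0)
  3. pour(A -> C) -> (A=0 B=7 C=3)
  4. pour(B -> A) -> (A=3 B=4 C=3)
Reached target in 4 moves.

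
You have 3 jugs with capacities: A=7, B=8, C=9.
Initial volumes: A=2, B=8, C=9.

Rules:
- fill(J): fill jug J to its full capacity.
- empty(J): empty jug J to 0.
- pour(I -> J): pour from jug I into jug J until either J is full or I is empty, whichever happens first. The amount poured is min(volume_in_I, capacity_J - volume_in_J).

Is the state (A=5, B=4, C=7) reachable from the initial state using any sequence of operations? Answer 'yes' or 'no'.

BFS explored all 384 reachable states.
Reachable set includes: (0,0,0), (0,0,1), (0,0,2), (0,0,3), (0,0,4), (0,0,5), (0,0,6), (0,0,7), (0,0,8), (0,0,9), (0,1,0), (0,1,1) ...
Target (A=5, B=4, C=7) not in reachable set → no.

Answer: no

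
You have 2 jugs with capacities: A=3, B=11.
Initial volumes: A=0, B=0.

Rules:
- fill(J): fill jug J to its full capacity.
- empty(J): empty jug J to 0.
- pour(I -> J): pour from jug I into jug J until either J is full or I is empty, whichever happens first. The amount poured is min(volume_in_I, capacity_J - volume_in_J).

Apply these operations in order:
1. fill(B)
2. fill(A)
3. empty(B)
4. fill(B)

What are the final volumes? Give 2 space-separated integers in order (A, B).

Answer: 3 11

Derivation:
Step 1: fill(B) -> (A=0 B=11)
Step 2: fill(A) -> (A=3 B=11)
Step 3: empty(B) -> (A=3 B=0)
Step 4: fill(B) -> (A=3 B=11)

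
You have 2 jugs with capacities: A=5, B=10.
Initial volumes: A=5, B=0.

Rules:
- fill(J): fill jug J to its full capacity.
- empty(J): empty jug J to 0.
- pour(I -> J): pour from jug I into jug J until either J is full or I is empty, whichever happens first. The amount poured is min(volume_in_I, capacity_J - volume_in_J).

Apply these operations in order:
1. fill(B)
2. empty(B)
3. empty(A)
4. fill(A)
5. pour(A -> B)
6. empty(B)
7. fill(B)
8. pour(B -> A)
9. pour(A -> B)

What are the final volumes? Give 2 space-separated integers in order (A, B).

Step 1: fill(B) -> (A=5 B=10)
Step 2: empty(B) -> (A=5 B=0)
Step 3: empty(A) -> (A=0 B=0)
Step 4: fill(A) -> (A=5 B=0)
Step 5: pour(A -> B) -> (A=0 B=5)
Step 6: empty(B) -> (A=0 B=0)
Step 7: fill(B) -> (A=0 B=10)
Step 8: pour(B -> A) -> (A=5 B=5)
Step 9: pour(A -> B) -> (A=0 B=10)

Answer: 0 10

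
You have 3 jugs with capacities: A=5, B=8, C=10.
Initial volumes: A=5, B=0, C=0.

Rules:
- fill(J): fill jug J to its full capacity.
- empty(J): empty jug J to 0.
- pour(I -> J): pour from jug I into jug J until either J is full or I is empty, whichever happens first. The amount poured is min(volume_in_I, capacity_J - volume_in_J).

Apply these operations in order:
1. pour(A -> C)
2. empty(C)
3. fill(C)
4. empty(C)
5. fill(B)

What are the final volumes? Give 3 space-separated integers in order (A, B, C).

Step 1: pour(A -> C) -> (A=0 B=0 C=5)
Step 2: empty(C) -> (A=0 B=0 C=0)
Step 3: fill(C) -> (A=0 B=0 C=10)
Step 4: empty(C) -> (A=0 B=0 C=0)
Step 5: fill(B) -> (A=0 B=8 C=0)

Answer: 0 8 0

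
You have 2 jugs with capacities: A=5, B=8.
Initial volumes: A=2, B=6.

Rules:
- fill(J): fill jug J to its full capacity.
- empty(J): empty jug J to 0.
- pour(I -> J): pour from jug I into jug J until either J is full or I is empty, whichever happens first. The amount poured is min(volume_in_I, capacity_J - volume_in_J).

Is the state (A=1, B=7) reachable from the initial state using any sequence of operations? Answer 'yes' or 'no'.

Answer: no

Derivation:
BFS explored all 27 reachable states.
Reachable set includes: (0,0), (0,1), (0,2), (0,3), (0,4), (0,5), (0,6), (0,7), (0,8), (1,0), (1,8), (2,0) ...
Target (A=1, B=7) not in reachable set → no.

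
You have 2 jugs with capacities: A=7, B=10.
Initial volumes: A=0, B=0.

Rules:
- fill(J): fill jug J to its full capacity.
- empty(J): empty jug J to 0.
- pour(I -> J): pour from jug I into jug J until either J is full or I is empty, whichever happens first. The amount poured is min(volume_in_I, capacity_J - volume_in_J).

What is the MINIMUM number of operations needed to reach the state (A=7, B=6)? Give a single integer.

Answer: 6

Derivation:
BFS from (A=0, B=0). One shortest path:
  1. fill(B) -> (A=0 B=10)
  2. pour(B -> A) -> (A=7 B=3)
  3. empty(A) -> (A=0 B=3)
  4. pour(B -> A) -> (A=3 B=0)
  5. fill(B) -> (A=3 B=10)
  6. pour(B -> A) -> (A=7 B=6)
Reached target in 6 moves.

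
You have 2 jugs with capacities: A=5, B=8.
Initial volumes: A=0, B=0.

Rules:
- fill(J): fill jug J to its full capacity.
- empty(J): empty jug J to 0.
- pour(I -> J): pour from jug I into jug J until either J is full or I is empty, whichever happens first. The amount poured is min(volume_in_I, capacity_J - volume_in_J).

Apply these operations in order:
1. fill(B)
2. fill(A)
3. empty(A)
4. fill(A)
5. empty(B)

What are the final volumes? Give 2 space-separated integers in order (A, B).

Step 1: fill(B) -> (A=0 B=8)
Step 2: fill(A) -> (A=5 B=8)
Step 3: empty(A) -> (A=0 B=8)
Step 4: fill(A) -> (A=5 B=8)
Step 5: empty(B) -> (A=5 B=0)

Answer: 5 0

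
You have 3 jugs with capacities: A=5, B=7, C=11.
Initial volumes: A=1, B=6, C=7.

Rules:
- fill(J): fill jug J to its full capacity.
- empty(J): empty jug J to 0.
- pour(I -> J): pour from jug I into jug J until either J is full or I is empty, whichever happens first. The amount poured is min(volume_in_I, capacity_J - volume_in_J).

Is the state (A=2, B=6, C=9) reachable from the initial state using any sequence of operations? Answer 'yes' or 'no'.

Answer: no

Derivation:
BFS explored all 337 reachable states.
Reachable set includes: (0,0,0), (0,0,1), (0,0,2), (0,0,3), (0,0,4), (0,0,5), (0,0,6), (0,0,7), (0,0,8), (0,0,9), (0,0,10), (0,0,11) ...
Target (A=2, B=6, C=9) not in reachable set → no.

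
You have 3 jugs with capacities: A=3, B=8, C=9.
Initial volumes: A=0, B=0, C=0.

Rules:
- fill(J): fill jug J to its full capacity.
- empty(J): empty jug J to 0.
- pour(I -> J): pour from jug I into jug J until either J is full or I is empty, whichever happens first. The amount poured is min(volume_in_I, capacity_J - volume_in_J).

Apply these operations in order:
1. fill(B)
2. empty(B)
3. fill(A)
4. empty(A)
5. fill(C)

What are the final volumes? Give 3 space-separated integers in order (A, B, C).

Step 1: fill(B) -> (A=0 B=8 C=0)
Step 2: empty(B) -> (A=0 B=0 C=0)
Step 3: fill(A) -> (A=3 B=0 C=0)
Step 4: empty(A) -> (A=0 B=0 C=0)
Step 5: fill(C) -> (A=0 B=0 C=9)

Answer: 0 0 9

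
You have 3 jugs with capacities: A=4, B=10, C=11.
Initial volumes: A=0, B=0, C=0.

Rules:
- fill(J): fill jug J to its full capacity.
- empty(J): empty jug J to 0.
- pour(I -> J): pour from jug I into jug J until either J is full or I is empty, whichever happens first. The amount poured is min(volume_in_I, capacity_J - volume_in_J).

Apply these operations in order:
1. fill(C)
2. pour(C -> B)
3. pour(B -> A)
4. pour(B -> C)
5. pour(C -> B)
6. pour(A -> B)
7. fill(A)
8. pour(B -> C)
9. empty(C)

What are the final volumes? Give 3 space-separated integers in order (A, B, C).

Step 1: fill(C) -> (A=0 B=0 C=11)
Step 2: pour(C -> B) -> (A=0 B=10 C=1)
Step 3: pour(B -> A) -> (A=4 B=6 C=1)
Step 4: pour(B -> C) -> (A=4 B=0 C=7)
Step 5: pour(C -> B) -> (A=4 B=7 C=0)
Step 6: pour(A -> B) -> (A=1 B=10 C=0)
Step 7: fill(A) -> (A=4 B=10 C=0)
Step 8: pour(B -> C) -> (A=4 B=0 C=10)
Step 9: empty(C) -> (A=4 B=0 C=0)

Answer: 4 0 0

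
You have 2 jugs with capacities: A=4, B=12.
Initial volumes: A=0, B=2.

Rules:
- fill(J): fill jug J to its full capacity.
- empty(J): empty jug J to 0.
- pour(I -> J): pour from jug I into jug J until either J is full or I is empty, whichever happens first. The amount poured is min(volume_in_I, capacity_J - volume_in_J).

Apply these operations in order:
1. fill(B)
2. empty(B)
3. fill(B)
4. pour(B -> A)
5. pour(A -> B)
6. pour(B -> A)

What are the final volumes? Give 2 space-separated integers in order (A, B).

Step 1: fill(B) -> (A=0 B=12)
Step 2: empty(B) -> (A=0 B=0)
Step 3: fill(B) -> (A=0 B=12)
Step 4: pour(B -> A) -> (A=4 B=8)
Step 5: pour(A -> B) -> (A=0 B=12)
Step 6: pour(B -> A) -> (A=4 B=8)

Answer: 4 8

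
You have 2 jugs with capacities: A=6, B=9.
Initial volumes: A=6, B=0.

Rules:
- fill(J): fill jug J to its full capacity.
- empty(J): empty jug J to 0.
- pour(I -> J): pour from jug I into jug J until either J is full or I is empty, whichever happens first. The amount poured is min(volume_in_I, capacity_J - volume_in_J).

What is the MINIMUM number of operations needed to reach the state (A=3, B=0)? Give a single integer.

BFS from (A=6, B=0). One shortest path:
  1. pour(A -> B) -> (A=0 B=6)
  2. fill(A) -> (A=6 B=6)
  3. pour(A -> B) -> (A=3 B=9)
  4. empty(B) -> (A=3 B=0)
Reached target in 4 moves.

Answer: 4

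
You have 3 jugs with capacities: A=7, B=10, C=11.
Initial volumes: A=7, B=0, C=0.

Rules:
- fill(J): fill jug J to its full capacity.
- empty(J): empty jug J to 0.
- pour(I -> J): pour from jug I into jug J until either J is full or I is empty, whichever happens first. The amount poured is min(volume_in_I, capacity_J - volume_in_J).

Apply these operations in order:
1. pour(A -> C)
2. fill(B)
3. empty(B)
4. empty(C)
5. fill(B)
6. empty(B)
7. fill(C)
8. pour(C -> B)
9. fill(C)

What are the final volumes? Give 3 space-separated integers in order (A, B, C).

Answer: 0 10 11

Derivation:
Step 1: pour(A -> C) -> (A=0 B=0 C=7)
Step 2: fill(B) -> (A=0 B=10 C=7)
Step 3: empty(B) -> (A=0 B=0 C=7)
Step 4: empty(C) -> (A=0 B=0 C=0)
Step 5: fill(B) -> (A=0 B=10 C=0)
Step 6: empty(B) -> (A=0 B=0 C=0)
Step 7: fill(C) -> (A=0 B=0 C=11)
Step 8: pour(C -> B) -> (A=0 B=10 C=1)
Step 9: fill(C) -> (A=0 B=10 C=11)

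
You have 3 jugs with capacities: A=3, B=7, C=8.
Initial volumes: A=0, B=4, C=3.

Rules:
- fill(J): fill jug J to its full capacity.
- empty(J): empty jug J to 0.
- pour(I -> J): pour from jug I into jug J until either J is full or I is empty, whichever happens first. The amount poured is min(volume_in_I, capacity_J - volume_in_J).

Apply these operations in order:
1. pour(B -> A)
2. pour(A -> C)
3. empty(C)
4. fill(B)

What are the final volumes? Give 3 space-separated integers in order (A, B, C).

Step 1: pour(B -> A) -> (A=3 B=1 C=3)
Step 2: pour(A -> C) -> (A=0 B=1 C=6)
Step 3: empty(C) -> (A=0 B=1 C=0)
Step 4: fill(B) -> (A=0 B=7 C=0)

Answer: 0 7 0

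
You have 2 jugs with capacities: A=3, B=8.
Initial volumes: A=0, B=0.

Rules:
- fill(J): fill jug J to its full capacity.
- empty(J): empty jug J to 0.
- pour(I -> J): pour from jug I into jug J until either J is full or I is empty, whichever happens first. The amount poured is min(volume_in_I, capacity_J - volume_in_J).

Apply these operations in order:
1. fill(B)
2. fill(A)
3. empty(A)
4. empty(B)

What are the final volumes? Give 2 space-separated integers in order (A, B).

Answer: 0 0

Derivation:
Step 1: fill(B) -> (A=0 B=8)
Step 2: fill(A) -> (A=3 B=8)
Step 3: empty(A) -> (A=0 B=8)
Step 4: empty(B) -> (A=0 B=0)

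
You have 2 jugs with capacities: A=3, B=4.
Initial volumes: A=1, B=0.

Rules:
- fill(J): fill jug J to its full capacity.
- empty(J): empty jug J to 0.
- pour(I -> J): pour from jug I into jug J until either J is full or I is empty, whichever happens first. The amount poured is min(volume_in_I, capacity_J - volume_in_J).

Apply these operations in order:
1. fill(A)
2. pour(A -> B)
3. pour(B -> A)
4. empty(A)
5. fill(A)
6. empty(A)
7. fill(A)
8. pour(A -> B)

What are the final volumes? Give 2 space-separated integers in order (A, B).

Step 1: fill(A) -> (A=3 B=0)
Step 2: pour(A -> B) -> (A=0 B=3)
Step 3: pour(B -> A) -> (A=3 B=0)
Step 4: empty(A) -> (A=0 B=0)
Step 5: fill(A) -> (A=3 B=0)
Step 6: empty(A) -> (A=0 B=0)
Step 7: fill(A) -> (A=3 B=0)
Step 8: pour(A -> B) -> (A=0 B=3)

Answer: 0 3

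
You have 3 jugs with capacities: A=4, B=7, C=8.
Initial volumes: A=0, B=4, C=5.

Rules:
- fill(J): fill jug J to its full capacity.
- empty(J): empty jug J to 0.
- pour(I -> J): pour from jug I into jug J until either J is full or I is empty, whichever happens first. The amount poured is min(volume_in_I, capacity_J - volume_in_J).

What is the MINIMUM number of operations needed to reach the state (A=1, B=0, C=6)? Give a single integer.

BFS from (A=0, B=4, C=5). One shortest path:
  1. fill(A) -> (A=4 B=4 C=5)
  2. pour(A -> B) -> (A=1 B=7 C=5)
  3. empty(B) -> (A=1 B=0 C=5)
  4. pour(C -> B) -> (A=1 B=5 C=0)
  5. fill(C) -> (A=1 B=5 C=8)
  6. pour(C -> B) -> (A=1 B=7 C=6)
  7. empty(B) -> (A=1 B=0 C=6)
Reached target in 7 moves.

Answer: 7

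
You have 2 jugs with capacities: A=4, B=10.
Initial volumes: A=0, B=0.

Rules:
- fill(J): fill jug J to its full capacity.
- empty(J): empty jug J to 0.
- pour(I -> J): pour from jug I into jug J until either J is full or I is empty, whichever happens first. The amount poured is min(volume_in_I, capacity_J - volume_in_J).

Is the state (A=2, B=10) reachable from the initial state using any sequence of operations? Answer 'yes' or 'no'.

Answer: yes

Derivation:
BFS from (A=0, B=0):
  1. fill(A) -> (A=4 B=0)
  2. pour(A -> B) -> (A=0 B=4)
  3. fill(A) -> (A=4 B=4)
  4. pour(A -> B) -> (A=0 B=8)
  5. fill(A) -> (A=4 B=8)
  6. pour(A -> B) -> (A=2 B=10)
Target reached → yes.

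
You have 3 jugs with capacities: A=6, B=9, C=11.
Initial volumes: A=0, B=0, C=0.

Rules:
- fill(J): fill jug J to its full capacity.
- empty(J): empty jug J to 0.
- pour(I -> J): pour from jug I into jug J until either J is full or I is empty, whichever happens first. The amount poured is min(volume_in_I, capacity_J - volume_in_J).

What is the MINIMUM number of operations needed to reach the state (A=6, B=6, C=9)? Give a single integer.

Answer: 5

Derivation:
BFS from (A=0, B=0, C=0). One shortest path:
  1. fill(A) -> (A=6 B=0 C=0)
  2. fill(B) -> (A=6 B=9 C=0)
  3. pour(B -> C) -> (A=6 B=0 C=9)
  4. pour(A -> B) -> (A=0 B=6 C=9)
  5. fill(A) -> (A=6 B=6 C=9)
Reached target in 5 moves.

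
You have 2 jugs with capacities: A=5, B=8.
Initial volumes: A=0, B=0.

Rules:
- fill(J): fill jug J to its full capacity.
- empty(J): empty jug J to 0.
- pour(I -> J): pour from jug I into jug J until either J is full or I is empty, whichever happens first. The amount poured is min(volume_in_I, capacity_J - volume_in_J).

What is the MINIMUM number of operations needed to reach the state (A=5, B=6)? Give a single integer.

BFS from (A=0, B=0). One shortest path:
  1. fill(B) -> (A=0 B=8)
  2. pour(B -> A) -> (A=5 B=3)
  3. empty(A) -> (A=0 B=3)
  4. pour(B -> A) -> (A=3 B=0)
  5. fill(B) -> (A=3 B=8)
  6. pour(B -> A) -> (A=5 B=6)
Reached target in 6 moves.

Answer: 6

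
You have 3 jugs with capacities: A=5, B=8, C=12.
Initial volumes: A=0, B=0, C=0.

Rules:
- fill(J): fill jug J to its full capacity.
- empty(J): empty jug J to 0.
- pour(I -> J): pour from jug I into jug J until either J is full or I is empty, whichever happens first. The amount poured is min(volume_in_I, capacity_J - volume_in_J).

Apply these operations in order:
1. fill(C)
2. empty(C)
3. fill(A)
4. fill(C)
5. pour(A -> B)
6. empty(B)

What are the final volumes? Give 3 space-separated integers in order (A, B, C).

Answer: 0 0 12

Derivation:
Step 1: fill(C) -> (A=0 B=0 C=12)
Step 2: empty(C) -> (A=0 B=0 C=0)
Step 3: fill(A) -> (A=5 B=0 C=0)
Step 4: fill(C) -> (A=5 B=0 C=12)
Step 5: pour(A -> B) -> (A=0 B=5 C=12)
Step 6: empty(B) -> (A=0 B=0 C=12)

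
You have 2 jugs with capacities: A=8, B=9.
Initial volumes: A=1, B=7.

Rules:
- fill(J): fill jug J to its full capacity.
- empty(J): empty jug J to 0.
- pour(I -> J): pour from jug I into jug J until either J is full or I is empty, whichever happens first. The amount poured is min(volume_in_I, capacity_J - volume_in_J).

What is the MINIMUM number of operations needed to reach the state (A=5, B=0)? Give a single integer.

BFS from (A=1, B=7). One shortest path:
  1. fill(A) -> (A=8 B=7)
  2. pour(A -> B) -> (A=6 B=9)
  3. empty(B) -> (A=6 B=0)
  4. pour(A -> B) -> (A=0 B=6)
  5. fill(A) -> (A=8 B=6)
  6. pour(A -> B) -> (A=5 B=9)
  7. empty(B) -> (A=5 B=0)
Reached target in 7 moves.

Answer: 7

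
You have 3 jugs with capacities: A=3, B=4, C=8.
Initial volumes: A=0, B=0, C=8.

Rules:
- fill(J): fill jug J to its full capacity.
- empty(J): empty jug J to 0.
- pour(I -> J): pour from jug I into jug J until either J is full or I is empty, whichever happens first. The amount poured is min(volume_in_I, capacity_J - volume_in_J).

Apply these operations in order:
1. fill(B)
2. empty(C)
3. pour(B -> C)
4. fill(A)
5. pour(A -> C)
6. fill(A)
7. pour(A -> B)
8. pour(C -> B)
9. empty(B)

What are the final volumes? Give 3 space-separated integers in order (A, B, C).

Step 1: fill(B) -> (A=0 B=4 C=8)
Step 2: empty(C) -> (A=0 B=4 C=0)
Step 3: pour(B -> C) -> (A=0 B=0 C=4)
Step 4: fill(A) -> (A=3 B=0 C=4)
Step 5: pour(A -> C) -> (A=0 B=0 C=7)
Step 6: fill(A) -> (A=3 B=0 C=7)
Step 7: pour(A -> B) -> (A=0 B=3 C=7)
Step 8: pour(C -> B) -> (A=0 B=4 C=6)
Step 9: empty(B) -> (A=0 B=0 C=6)

Answer: 0 0 6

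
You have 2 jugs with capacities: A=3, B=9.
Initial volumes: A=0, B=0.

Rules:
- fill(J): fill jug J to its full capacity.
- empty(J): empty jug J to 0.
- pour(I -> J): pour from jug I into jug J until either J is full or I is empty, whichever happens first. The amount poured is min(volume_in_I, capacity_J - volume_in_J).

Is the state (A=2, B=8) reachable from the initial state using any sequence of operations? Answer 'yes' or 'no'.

BFS explored all 8 reachable states.
Reachable set includes: (0,0), (0,3), (0,6), (0,9), (3,0), (3,3), (3,6), (3,9)
Target (A=2, B=8) not in reachable set → no.

Answer: no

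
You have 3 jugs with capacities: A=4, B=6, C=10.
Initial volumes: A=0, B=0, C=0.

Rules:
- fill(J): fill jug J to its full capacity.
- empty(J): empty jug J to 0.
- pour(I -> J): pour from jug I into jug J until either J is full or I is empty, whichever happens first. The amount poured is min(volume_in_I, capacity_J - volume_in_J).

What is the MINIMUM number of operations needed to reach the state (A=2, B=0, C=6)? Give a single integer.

BFS from (A=0, B=0, C=0). One shortest path:
  1. fill(A) -> (A=4 B=0 C=0)
  2. pour(A -> B) -> (A=0 B=4 C=0)
  3. fill(A) -> (A=4 B=4 C=0)
  4. pour(A -> B) -> (A=2 B=6 C=0)
  5. pour(B -> C) -> (A=2 B=0 C=6)
Reached target in 5 moves.

Answer: 5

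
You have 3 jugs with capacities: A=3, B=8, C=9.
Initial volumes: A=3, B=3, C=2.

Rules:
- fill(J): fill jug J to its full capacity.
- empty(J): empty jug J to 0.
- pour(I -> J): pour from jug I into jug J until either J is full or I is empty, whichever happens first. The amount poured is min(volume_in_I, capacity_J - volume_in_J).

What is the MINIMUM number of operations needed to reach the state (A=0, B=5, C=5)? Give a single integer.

Answer: 4

Derivation:
BFS from (A=3, B=3, C=2). One shortest path:
  1. empty(A) -> (A=0 B=3 C=2)
  2. fill(B) -> (A=0 B=8 C=2)
  3. pour(B -> A) -> (A=3 B=5 C=2)
  4. pour(A -> C) -> (A=0 B=5 C=5)
Reached target in 4 moves.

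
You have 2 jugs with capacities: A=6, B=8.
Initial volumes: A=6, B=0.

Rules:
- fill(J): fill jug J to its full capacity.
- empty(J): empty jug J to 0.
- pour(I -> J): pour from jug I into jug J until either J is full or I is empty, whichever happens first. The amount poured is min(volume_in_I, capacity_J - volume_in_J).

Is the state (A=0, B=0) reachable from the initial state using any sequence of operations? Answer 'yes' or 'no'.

Answer: yes

Derivation:
BFS from (A=6, B=0):
  1. empty(A) -> (A=0 B=0)
Target reached → yes.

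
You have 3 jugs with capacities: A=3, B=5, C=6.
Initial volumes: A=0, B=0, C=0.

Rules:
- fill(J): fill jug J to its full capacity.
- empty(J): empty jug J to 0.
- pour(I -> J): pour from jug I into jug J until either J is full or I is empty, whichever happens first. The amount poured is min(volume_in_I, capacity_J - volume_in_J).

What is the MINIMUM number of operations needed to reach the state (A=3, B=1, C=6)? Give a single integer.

Answer: 5

Derivation:
BFS from (A=0, B=0, C=0). One shortest path:
  1. fill(B) -> (A=0 B=5 C=0)
  2. pour(B -> A) -> (A=3 B=2 C=0)
  3. pour(B -> C) -> (A=3 B=0 C=2)
  4. fill(B) -> (A=3 B=5 C=2)
  5. pour(B -> C) -> (A=3 B=1 C=6)
Reached target in 5 moves.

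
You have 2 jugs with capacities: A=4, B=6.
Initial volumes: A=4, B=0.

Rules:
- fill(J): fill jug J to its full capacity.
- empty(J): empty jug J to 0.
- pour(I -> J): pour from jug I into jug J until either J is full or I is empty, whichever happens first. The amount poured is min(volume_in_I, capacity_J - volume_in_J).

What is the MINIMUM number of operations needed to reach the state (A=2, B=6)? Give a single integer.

Answer: 3

Derivation:
BFS from (A=4, B=0). One shortest path:
  1. pour(A -> B) -> (A=0 B=4)
  2. fill(A) -> (A=4 B=4)
  3. pour(A -> B) -> (A=2 B=6)
Reached target in 3 moves.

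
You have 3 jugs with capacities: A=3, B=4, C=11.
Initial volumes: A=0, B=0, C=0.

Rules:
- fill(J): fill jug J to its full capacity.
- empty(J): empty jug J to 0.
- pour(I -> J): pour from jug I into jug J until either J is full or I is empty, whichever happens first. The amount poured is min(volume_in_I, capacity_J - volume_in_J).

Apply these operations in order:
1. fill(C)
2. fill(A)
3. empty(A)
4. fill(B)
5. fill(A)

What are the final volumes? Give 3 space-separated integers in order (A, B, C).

Step 1: fill(C) -> (A=0 B=0 C=11)
Step 2: fill(A) -> (A=3 B=0 C=11)
Step 3: empty(A) -> (A=0 B=0 C=11)
Step 4: fill(B) -> (A=0 B=4 C=11)
Step 5: fill(A) -> (A=3 B=4 C=11)

Answer: 3 4 11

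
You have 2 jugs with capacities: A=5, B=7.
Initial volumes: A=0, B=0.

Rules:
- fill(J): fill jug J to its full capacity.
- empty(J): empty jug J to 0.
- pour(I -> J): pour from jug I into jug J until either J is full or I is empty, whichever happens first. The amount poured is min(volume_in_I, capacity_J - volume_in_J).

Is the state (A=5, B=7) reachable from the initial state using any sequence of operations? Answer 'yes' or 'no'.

Answer: yes

Derivation:
BFS from (A=0, B=0):
  1. fill(A) -> (A=5 B=0)
  2. fill(B) -> (A=5 B=7)
Target reached → yes.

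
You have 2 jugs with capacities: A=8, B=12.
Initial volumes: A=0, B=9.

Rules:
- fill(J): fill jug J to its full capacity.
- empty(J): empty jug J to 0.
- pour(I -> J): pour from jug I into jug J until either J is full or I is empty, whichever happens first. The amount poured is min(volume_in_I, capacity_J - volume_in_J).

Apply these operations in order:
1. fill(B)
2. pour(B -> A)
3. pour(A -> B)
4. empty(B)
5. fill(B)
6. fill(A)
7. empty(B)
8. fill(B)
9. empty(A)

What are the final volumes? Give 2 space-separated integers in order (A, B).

Step 1: fill(B) -> (A=0 B=12)
Step 2: pour(B -> A) -> (A=8 B=4)
Step 3: pour(A -> B) -> (A=0 B=12)
Step 4: empty(B) -> (A=0 B=0)
Step 5: fill(B) -> (A=0 B=12)
Step 6: fill(A) -> (A=8 B=12)
Step 7: empty(B) -> (A=8 B=0)
Step 8: fill(B) -> (A=8 B=12)
Step 9: empty(A) -> (A=0 B=12)

Answer: 0 12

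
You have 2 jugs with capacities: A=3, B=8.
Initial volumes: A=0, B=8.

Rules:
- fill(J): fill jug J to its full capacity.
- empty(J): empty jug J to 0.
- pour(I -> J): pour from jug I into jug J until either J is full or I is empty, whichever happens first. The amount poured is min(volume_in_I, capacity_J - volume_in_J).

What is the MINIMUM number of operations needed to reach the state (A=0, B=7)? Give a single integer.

BFS from (A=0, B=8). One shortest path:
  1. pour(B -> A) -> (A=3 B=5)
  2. empty(A) -> (A=0 B=5)
  3. pour(B -> A) -> (A=3 B=2)
  4. empty(A) -> (A=0 B=2)
  5. pour(B -> A) -> (A=2 B=0)
  6. fill(B) -> (A=2 B=8)
  7. pour(B -> A) -> (A=3 B=7)
  8. empty(A) -> (A=0 B=7)
Reached target in 8 moves.

Answer: 8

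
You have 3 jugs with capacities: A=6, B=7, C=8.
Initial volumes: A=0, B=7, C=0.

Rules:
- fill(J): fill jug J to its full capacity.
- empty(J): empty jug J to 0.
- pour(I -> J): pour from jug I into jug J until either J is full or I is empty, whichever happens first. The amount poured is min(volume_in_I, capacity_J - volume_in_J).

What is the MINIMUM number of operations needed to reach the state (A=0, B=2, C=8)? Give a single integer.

BFS from (A=0, B=7, C=0). One shortest path:
  1. empty(B) -> (A=0 B=0 C=0)
  2. fill(C) -> (A=0 B=0 C=8)
  3. pour(C -> A) -> (A=6 B=0 C=2)
  4. empty(A) -> (A=0 B=0 C=2)
  5. pour(C -> B) -> (A=0 B=2 C=0)
  6. fill(C) -> (A=0 B=2 C=8)
Reached target in 6 moves.

Answer: 6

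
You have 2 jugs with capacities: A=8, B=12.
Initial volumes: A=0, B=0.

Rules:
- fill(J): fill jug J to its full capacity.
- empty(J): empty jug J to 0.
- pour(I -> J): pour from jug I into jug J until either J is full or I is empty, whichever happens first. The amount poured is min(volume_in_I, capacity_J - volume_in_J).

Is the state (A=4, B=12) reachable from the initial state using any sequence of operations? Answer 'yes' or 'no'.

BFS from (A=0, B=0):
  1. fill(A) -> (A=8 B=0)
  2. pour(A -> B) -> (A=0 B=8)
  3. fill(A) -> (A=8 B=8)
  4. pour(A -> B) -> (A=4 B=12)
Target reached → yes.

Answer: yes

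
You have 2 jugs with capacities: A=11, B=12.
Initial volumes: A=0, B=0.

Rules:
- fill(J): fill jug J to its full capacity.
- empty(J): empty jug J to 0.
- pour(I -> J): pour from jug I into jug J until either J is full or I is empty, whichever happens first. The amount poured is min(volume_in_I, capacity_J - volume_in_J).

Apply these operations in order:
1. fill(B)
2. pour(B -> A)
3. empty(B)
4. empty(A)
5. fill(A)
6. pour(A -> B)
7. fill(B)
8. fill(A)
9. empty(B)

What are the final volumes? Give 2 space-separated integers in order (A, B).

Answer: 11 0

Derivation:
Step 1: fill(B) -> (A=0 B=12)
Step 2: pour(B -> A) -> (A=11 B=1)
Step 3: empty(B) -> (A=11 B=0)
Step 4: empty(A) -> (A=0 B=0)
Step 5: fill(A) -> (A=11 B=0)
Step 6: pour(A -> B) -> (A=0 B=11)
Step 7: fill(B) -> (A=0 B=12)
Step 8: fill(A) -> (A=11 B=12)
Step 9: empty(B) -> (A=11 B=0)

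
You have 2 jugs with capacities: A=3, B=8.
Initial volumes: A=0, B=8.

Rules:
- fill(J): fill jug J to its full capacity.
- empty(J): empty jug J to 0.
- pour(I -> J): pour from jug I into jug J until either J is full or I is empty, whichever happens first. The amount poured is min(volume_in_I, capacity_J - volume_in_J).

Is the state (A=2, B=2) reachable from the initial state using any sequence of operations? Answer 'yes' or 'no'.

BFS explored all 22 reachable states.
Reachable set includes: (0,0), (0,1), (0,2), (0,3), (0,4), (0,5), (0,6), (0,7), (0,8), (1,0), (1,8), (2,0) ...
Target (A=2, B=2) not in reachable set → no.

Answer: no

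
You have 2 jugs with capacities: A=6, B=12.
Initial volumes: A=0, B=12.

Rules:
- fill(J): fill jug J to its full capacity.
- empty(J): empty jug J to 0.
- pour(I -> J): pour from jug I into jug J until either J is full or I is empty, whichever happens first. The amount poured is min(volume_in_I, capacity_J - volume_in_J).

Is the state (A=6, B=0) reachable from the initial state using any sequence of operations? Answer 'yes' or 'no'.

Answer: yes

Derivation:
BFS from (A=0, B=12):
  1. fill(A) -> (A=6 B=12)
  2. empty(B) -> (A=6 B=0)
Target reached → yes.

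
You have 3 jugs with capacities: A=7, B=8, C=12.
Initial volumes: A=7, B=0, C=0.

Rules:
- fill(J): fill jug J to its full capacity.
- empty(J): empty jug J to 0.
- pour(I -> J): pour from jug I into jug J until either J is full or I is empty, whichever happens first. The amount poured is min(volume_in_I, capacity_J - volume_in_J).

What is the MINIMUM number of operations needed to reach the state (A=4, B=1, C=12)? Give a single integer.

BFS from (A=7, B=0, C=0). One shortest path:
  1. empty(A) -> (A=0 B=0 C=0)
  2. fill(C) -> (A=0 B=0 C=12)
  3. pour(C -> B) -> (A=0 B=8 C=4)
  4. pour(B -> A) -> (A=7 B=1 C=4)
  5. empty(A) -> (A=0 B=1 C=4)
  6. pour(C -> A) -> (A=4 B=1 C=0)
  7. fill(C) -> (A=4 B=1 C=12)
Reached target in 7 moves.

Answer: 7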